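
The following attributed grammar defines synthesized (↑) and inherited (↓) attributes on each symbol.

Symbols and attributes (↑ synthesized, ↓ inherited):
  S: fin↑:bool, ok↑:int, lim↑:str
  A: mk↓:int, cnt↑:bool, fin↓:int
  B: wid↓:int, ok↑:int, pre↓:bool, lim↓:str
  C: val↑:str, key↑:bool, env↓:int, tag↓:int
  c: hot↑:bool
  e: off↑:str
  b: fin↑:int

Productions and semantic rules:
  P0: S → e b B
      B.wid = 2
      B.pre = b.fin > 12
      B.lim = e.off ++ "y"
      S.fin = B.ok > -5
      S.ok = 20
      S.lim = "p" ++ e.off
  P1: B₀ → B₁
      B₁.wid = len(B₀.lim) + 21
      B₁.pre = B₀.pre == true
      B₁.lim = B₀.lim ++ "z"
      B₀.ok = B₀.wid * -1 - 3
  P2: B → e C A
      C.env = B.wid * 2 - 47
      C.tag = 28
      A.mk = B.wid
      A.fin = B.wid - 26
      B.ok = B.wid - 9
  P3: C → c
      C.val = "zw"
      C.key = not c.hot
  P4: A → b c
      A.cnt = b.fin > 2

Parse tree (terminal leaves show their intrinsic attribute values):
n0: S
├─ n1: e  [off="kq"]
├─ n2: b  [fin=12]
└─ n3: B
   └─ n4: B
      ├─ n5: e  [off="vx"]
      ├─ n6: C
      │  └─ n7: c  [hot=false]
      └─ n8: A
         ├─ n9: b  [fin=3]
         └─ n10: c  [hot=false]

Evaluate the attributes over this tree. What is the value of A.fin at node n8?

-2

1. n1.off = "kq"  [terminal]
2. n2.fin = 12  [terminal]
3. n3.wid = 2  [2]
4. n3.pre = false  [b.fin > 12]
5. n3.lim = "kqy"  [e.off ++ "y"]
6. n4.wid = 24  [len(B₀.lim) + 21]
7. n4.pre = false  [B₀.pre == true]
8. n4.lim = "kqyz"  [B₀.lim ++ "z"]
9. n5.off = "vx"  [terminal]
10. n6.env = 1  [B.wid * 2 - 47]
11. n6.tag = 28  [28]
12. n7.hot = false  [terminal]
13. n6.val = "zw"  ["zw"]
14. n6.key = true  [not c.hot]
15. n8.mk = 24  [B.wid]
16. n8.fin = -2  [B.wid - 26]
17. n9.fin = 3  [terminal]
18. n10.hot = false  [terminal]
19. n8.cnt = true  [b.fin > 2]
20. n4.ok = 15  [B.wid - 9]
21. n3.ok = -5  [B₀.wid * -1 - 3]
22. n0.fin = false  [B.ok > -5]
23. n0.ok = 20  [20]
24. n0.lim = "pkq"  ["p" ++ e.off]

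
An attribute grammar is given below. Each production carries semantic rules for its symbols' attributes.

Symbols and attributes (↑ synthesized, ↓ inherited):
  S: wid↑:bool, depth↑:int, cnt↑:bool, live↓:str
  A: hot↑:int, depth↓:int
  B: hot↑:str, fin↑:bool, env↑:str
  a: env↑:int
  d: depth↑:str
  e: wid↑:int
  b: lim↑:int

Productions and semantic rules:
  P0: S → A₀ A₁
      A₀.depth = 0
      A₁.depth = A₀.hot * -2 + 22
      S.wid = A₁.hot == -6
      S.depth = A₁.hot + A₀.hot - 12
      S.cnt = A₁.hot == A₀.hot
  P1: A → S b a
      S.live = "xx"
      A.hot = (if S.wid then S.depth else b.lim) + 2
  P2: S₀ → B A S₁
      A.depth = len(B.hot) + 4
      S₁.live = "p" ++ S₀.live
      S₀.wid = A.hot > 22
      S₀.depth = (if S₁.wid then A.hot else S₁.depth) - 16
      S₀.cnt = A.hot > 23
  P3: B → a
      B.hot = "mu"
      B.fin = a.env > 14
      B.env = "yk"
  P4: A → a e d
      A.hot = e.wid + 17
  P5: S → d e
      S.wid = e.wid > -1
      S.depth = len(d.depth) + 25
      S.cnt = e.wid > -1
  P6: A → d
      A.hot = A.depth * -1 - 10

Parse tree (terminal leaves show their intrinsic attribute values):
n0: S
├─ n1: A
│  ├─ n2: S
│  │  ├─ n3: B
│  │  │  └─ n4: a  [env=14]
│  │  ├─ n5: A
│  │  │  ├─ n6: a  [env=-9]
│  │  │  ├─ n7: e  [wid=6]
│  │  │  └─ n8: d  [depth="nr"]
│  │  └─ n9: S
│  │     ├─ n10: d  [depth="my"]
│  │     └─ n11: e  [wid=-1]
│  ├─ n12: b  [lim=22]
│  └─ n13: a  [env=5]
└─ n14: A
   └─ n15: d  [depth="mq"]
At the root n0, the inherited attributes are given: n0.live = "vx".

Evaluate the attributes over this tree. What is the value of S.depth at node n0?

-5

1. n0.live = "vx"  [given at root]
2. n1.depth = 0  [0]
3. n2.live = "xx"  ["xx"]
4. n4.env = 14  [terminal]
5. n3.hot = "mu"  ["mu"]
6. n3.fin = false  [a.env > 14]
7. n3.env = "yk"  ["yk"]
8. n5.depth = 6  [len(B.hot) + 4]
9. n6.env = -9  [terminal]
10. n7.wid = 6  [terminal]
11. n8.depth = "nr"  [terminal]
12. n5.hot = 23  [e.wid + 17]
13. n9.live = "pxx"  ["p" ++ S₀.live]
14. n10.depth = "my"  [terminal]
15. n11.wid = -1  [terminal]
16. n9.wid = false  [e.wid > -1]
17. n9.depth = 27  [len(d.depth) + 25]
18. n9.cnt = false  [e.wid > -1]
19. n2.wid = true  [A.hot > 22]
20. n2.depth = 11  [(if S₁.wid then A.hot else S₁.depth) - 16]
21. n2.cnt = false  [A.hot > 23]
22. n12.lim = 22  [terminal]
23. n13.env = 5  [terminal]
24. n1.hot = 13  [(if S.wid then S.depth else b.lim) + 2]
25. n14.depth = -4  [A₀.hot * -2 + 22]
26. n15.depth = "mq"  [terminal]
27. n14.hot = -6  [A.depth * -1 - 10]
28. n0.wid = true  [A₁.hot == -6]
29. n0.depth = -5  [A₁.hot + A₀.hot - 12]
30. n0.cnt = false  [A₁.hot == A₀.hot]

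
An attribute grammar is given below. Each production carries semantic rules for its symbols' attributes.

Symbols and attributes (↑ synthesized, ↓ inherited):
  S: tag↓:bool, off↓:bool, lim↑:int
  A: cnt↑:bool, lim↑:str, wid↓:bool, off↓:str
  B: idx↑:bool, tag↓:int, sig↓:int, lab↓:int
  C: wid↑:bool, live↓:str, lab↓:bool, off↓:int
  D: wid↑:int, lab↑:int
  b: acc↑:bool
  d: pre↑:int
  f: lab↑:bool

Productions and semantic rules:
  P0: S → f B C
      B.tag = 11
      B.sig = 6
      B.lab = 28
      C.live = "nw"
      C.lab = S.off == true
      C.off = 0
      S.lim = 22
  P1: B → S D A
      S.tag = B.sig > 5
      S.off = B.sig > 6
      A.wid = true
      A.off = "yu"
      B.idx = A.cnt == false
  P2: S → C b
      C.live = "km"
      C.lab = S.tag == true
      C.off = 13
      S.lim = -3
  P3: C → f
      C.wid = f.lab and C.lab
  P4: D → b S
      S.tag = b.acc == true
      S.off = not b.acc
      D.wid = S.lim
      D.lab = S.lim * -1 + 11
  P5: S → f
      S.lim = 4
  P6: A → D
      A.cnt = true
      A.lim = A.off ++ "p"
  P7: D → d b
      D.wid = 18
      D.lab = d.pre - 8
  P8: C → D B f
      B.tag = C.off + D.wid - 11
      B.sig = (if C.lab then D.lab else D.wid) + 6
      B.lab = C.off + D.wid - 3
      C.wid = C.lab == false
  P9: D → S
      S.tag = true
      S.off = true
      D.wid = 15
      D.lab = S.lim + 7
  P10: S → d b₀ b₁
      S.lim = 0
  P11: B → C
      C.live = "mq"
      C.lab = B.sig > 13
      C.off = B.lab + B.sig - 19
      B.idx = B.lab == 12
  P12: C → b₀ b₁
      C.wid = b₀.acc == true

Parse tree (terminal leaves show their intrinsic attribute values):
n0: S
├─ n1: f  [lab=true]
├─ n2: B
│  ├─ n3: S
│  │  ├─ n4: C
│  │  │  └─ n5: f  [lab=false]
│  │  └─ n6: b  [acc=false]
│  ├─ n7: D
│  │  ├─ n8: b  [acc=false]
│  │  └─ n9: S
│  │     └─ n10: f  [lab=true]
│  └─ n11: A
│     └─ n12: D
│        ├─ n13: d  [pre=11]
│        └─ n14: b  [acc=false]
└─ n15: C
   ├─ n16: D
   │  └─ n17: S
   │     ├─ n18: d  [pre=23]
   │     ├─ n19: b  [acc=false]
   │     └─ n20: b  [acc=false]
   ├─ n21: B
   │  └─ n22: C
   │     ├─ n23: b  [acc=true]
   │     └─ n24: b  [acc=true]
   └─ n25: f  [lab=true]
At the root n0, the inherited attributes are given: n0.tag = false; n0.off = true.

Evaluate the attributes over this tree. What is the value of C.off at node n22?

1. n0.tag = false  [given at root]
2. n0.off = true  [given at root]
3. n1.lab = true  [terminal]
4. n2.tag = 11  [11]
5. n2.sig = 6  [6]
6. n2.lab = 28  [28]
7. n3.tag = true  [B.sig > 5]
8. n3.off = false  [B.sig > 6]
9. n4.live = "km"  ["km"]
10. n4.lab = true  [S.tag == true]
11. n4.off = 13  [13]
12. n5.lab = false  [terminal]
13. n4.wid = false  [f.lab and C.lab]
14. n6.acc = false  [terminal]
15. n3.lim = -3  [-3]
16. n8.acc = false  [terminal]
17. n9.tag = false  [b.acc == true]
18. n9.off = true  [not b.acc]
19. n10.lab = true  [terminal]
20. n9.lim = 4  [4]
21. n7.wid = 4  [S.lim]
22. n7.lab = 7  [S.lim * -1 + 11]
23. n11.wid = true  [true]
24. n11.off = "yu"  ["yu"]
25. n13.pre = 11  [terminal]
26. n14.acc = false  [terminal]
27. n12.wid = 18  [18]
28. n12.lab = 3  [d.pre - 8]
29. n11.cnt = true  [true]
30. n11.lim = "yup"  [A.off ++ "p"]
31. n2.idx = false  [A.cnt == false]
32. n15.live = "nw"  ["nw"]
33. n15.lab = true  [S.off == true]
34. n15.off = 0  [0]
35. n17.tag = true  [true]
36. n17.off = true  [true]
37. n18.pre = 23  [terminal]
38. n19.acc = false  [terminal]
39. n20.acc = false  [terminal]
40. n17.lim = 0  [0]
41. n16.wid = 15  [15]
42. n16.lab = 7  [S.lim + 7]
43. n21.tag = 4  [C.off + D.wid - 11]
44. n21.sig = 13  [(if C.lab then D.lab else D.wid) + 6]
45. n21.lab = 12  [C.off + D.wid - 3]
46. n22.live = "mq"  ["mq"]
47. n22.lab = false  [B.sig > 13]
48. n22.off = 6  [B.lab + B.sig - 19]
49. n23.acc = true  [terminal]
50. n24.acc = true  [terminal]
51. n22.wid = true  [b₀.acc == true]
52. n21.idx = true  [B.lab == 12]
53. n25.lab = true  [terminal]
54. n15.wid = false  [C.lab == false]
55. n0.lim = 22  [22]

6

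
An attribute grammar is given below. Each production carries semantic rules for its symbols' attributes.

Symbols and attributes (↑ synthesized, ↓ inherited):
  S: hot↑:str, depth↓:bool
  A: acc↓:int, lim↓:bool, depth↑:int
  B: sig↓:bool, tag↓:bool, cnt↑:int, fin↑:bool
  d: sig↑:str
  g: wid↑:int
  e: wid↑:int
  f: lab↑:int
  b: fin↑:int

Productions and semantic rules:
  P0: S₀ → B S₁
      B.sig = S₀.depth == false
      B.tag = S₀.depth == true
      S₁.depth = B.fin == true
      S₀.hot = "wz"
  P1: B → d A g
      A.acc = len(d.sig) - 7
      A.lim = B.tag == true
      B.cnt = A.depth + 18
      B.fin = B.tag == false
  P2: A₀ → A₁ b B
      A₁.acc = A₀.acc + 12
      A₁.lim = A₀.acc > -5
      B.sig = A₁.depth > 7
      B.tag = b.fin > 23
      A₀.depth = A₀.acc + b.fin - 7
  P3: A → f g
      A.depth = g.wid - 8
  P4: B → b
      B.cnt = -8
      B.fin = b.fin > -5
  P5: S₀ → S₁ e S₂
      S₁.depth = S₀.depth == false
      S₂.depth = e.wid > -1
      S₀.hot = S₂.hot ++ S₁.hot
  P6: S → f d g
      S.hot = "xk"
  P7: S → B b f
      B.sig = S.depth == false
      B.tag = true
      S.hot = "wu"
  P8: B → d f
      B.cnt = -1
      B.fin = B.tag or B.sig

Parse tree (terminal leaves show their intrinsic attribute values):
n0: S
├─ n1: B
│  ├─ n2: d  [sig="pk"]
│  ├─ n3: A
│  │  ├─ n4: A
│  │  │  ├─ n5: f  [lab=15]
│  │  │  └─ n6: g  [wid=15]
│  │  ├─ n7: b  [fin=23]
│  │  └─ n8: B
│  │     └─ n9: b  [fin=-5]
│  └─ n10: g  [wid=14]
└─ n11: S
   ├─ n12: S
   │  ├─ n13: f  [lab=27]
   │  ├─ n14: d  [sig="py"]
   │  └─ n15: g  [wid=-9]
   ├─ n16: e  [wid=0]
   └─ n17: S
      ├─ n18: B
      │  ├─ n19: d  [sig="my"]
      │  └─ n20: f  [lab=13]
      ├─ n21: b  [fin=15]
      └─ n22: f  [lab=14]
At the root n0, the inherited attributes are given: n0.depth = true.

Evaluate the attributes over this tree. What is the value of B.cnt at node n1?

1. n0.depth = true  [given at root]
2. n1.sig = false  [S₀.depth == false]
3. n1.tag = true  [S₀.depth == true]
4. n2.sig = "pk"  [terminal]
5. n3.acc = -5  [len(d.sig) - 7]
6. n3.lim = true  [B.tag == true]
7. n4.acc = 7  [A₀.acc + 12]
8. n4.lim = false  [A₀.acc > -5]
9. n5.lab = 15  [terminal]
10. n6.wid = 15  [terminal]
11. n4.depth = 7  [g.wid - 8]
12. n7.fin = 23  [terminal]
13. n8.sig = false  [A₁.depth > 7]
14. n8.tag = false  [b.fin > 23]
15. n9.fin = -5  [terminal]
16. n8.cnt = -8  [-8]
17. n8.fin = false  [b.fin > -5]
18. n3.depth = 11  [A₀.acc + b.fin - 7]
19. n10.wid = 14  [terminal]
20. n1.cnt = 29  [A.depth + 18]
21. n1.fin = false  [B.tag == false]
22. n11.depth = false  [B.fin == true]
23. n12.depth = true  [S₀.depth == false]
24. n13.lab = 27  [terminal]
25. n14.sig = "py"  [terminal]
26. n15.wid = -9  [terminal]
27. n12.hot = "xk"  ["xk"]
28. n16.wid = 0  [terminal]
29. n17.depth = true  [e.wid > -1]
30. n18.sig = false  [S.depth == false]
31. n18.tag = true  [true]
32. n19.sig = "my"  [terminal]
33. n20.lab = 13  [terminal]
34. n18.cnt = -1  [-1]
35. n18.fin = true  [B.tag or B.sig]
36. n21.fin = 15  [terminal]
37. n22.lab = 14  [terminal]
38. n17.hot = "wu"  ["wu"]
39. n11.hot = "wuxk"  [S₂.hot ++ S₁.hot]
40. n0.hot = "wz"  ["wz"]

29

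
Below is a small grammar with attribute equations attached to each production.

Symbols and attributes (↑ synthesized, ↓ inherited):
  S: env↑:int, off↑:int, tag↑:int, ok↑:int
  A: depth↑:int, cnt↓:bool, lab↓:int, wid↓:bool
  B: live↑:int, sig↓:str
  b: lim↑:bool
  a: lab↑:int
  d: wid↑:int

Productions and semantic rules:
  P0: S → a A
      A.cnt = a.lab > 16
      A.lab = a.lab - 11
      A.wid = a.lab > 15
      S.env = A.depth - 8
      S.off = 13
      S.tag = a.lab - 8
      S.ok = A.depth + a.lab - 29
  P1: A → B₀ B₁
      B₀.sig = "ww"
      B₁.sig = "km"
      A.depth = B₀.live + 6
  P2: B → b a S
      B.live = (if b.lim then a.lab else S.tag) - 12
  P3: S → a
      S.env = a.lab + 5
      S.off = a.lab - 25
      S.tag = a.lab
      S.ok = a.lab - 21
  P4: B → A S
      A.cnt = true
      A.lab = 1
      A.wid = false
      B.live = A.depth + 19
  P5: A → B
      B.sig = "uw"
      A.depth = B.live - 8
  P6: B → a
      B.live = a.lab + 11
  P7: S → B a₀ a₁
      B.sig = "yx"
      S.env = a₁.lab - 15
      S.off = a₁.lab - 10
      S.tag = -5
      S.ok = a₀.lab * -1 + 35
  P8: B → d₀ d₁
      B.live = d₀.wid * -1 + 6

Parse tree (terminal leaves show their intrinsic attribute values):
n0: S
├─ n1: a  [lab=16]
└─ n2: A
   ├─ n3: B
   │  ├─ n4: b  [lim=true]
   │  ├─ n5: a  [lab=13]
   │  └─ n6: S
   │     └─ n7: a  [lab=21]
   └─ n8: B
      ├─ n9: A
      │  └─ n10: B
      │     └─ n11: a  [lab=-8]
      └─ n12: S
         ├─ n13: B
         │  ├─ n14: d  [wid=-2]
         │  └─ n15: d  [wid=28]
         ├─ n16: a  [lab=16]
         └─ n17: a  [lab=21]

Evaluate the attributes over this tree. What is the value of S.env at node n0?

1. n1.lab = 16  [terminal]
2. n2.cnt = false  [a.lab > 16]
3. n2.lab = 5  [a.lab - 11]
4. n2.wid = true  [a.lab > 15]
5. n3.sig = "ww"  ["ww"]
6. n4.lim = true  [terminal]
7. n5.lab = 13  [terminal]
8. n7.lab = 21  [terminal]
9. n6.env = 26  [a.lab + 5]
10. n6.off = -4  [a.lab - 25]
11. n6.tag = 21  [a.lab]
12. n6.ok = 0  [a.lab - 21]
13. n3.live = 1  [(if b.lim then a.lab else S.tag) - 12]
14. n8.sig = "km"  ["km"]
15. n9.cnt = true  [true]
16. n9.lab = 1  [1]
17. n9.wid = false  [false]
18. n10.sig = "uw"  ["uw"]
19. n11.lab = -8  [terminal]
20. n10.live = 3  [a.lab + 11]
21. n9.depth = -5  [B.live - 8]
22. n13.sig = "yx"  ["yx"]
23. n14.wid = -2  [terminal]
24. n15.wid = 28  [terminal]
25. n13.live = 8  [d₀.wid * -1 + 6]
26. n16.lab = 16  [terminal]
27. n17.lab = 21  [terminal]
28. n12.env = 6  [a₁.lab - 15]
29. n12.off = 11  [a₁.lab - 10]
30. n12.tag = -5  [-5]
31. n12.ok = 19  [a₀.lab * -1 + 35]
32. n8.live = 14  [A.depth + 19]
33. n2.depth = 7  [B₀.live + 6]
34. n0.env = -1  [A.depth - 8]
35. n0.off = 13  [13]
36. n0.tag = 8  [a.lab - 8]
37. n0.ok = -6  [A.depth + a.lab - 29]

-1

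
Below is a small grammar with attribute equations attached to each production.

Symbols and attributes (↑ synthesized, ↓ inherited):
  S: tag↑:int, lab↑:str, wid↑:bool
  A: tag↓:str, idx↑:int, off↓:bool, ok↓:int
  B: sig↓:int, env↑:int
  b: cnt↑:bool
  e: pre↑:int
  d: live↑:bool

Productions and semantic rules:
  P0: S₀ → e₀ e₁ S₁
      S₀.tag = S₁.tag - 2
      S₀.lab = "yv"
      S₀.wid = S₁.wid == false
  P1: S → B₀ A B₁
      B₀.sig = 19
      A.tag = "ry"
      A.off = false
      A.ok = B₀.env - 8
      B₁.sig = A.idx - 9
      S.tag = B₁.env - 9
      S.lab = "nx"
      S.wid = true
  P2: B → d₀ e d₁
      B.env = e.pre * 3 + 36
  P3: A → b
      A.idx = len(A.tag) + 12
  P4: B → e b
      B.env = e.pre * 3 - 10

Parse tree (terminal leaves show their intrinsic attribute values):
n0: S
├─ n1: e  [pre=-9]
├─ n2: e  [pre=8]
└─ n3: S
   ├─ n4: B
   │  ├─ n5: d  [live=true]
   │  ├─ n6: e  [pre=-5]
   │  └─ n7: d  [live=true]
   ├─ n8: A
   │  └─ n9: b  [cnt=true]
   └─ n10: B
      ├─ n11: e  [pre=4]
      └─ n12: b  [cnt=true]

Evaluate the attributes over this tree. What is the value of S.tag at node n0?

-9

1. n1.pre = -9  [terminal]
2. n2.pre = 8  [terminal]
3. n4.sig = 19  [19]
4. n5.live = true  [terminal]
5. n6.pre = -5  [terminal]
6. n7.live = true  [terminal]
7. n4.env = 21  [e.pre * 3 + 36]
8. n8.tag = "ry"  ["ry"]
9. n8.off = false  [false]
10. n8.ok = 13  [B₀.env - 8]
11. n9.cnt = true  [terminal]
12. n8.idx = 14  [len(A.tag) + 12]
13. n10.sig = 5  [A.idx - 9]
14. n11.pre = 4  [terminal]
15. n12.cnt = true  [terminal]
16. n10.env = 2  [e.pre * 3 - 10]
17. n3.tag = -7  [B₁.env - 9]
18. n3.lab = "nx"  ["nx"]
19. n3.wid = true  [true]
20. n0.tag = -9  [S₁.tag - 2]
21. n0.lab = "yv"  ["yv"]
22. n0.wid = false  [S₁.wid == false]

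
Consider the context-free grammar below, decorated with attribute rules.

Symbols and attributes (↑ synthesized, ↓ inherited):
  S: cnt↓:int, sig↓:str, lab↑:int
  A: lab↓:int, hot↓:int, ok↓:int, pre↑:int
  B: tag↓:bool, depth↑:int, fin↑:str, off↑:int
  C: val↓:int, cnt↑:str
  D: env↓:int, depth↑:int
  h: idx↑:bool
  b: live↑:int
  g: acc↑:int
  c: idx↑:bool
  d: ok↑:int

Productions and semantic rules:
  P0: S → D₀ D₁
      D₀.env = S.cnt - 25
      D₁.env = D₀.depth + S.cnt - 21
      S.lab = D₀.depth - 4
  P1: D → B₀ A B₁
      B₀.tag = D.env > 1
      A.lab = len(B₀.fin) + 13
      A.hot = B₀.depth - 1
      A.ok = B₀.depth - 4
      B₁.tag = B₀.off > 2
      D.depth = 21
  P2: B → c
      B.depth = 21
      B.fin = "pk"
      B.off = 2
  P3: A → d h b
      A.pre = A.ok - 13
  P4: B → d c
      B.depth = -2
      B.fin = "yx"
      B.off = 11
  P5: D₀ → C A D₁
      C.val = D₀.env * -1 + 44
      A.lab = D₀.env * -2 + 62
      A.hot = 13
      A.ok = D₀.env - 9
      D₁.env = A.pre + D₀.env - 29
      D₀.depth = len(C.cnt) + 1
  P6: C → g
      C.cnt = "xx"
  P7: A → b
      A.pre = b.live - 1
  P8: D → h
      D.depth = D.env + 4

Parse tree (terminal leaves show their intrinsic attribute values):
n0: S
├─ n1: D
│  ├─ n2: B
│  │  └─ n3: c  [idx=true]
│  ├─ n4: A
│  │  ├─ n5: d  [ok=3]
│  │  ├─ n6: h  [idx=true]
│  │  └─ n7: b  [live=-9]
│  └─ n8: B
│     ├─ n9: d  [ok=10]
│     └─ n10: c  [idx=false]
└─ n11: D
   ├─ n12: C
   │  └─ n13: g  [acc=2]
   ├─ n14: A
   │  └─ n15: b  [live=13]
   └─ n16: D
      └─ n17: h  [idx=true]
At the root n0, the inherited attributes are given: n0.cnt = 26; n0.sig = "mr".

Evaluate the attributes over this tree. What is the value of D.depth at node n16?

13

1. n0.cnt = 26  [given at root]
2. n0.sig = "mr"  [given at root]
3. n1.env = 1  [S.cnt - 25]
4. n2.tag = false  [D.env > 1]
5. n3.idx = true  [terminal]
6. n2.depth = 21  [21]
7. n2.fin = "pk"  ["pk"]
8. n2.off = 2  [2]
9. n4.lab = 15  [len(B₀.fin) + 13]
10. n4.hot = 20  [B₀.depth - 1]
11. n4.ok = 17  [B₀.depth - 4]
12. n5.ok = 3  [terminal]
13. n6.idx = true  [terminal]
14. n7.live = -9  [terminal]
15. n4.pre = 4  [A.ok - 13]
16. n8.tag = false  [B₀.off > 2]
17. n9.ok = 10  [terminal]
18. n10.idx = false  [terminal]
19. n8.depth = -2  [-2]
20. n8.fin = "yx"  ["yx"]
21. n8.off = 11  [11]
22. n1.depth = 21  [21]
23. n11.env = 26  [D₀.depth + S.cnt - 21]
24. n12.val = 18  [D₀.env * -1 + 44]
25. n13.acc = 2  [terminal]
26. n12.cnt = "xx"  ["xx"]
27. n14.lab = 10  [D₀.env * -2 + 62]
28. n14.hot = 13  [13]
29. n14.ok = 17  [D₀.env - 9]
30. n15.live = 13  [terminal]
31. n14.pre = 12  [b.live - 1]
32. n16.env = 9  [A.pre + D₀.env - 29]
33. n17.idx = true  [terminal]
34. n16.depth = 13  [D.env + 4]
35. n11.depth = 3  [len(C.cnt) + 1]
36. n0.lab = 17  [D₀.depth - 4]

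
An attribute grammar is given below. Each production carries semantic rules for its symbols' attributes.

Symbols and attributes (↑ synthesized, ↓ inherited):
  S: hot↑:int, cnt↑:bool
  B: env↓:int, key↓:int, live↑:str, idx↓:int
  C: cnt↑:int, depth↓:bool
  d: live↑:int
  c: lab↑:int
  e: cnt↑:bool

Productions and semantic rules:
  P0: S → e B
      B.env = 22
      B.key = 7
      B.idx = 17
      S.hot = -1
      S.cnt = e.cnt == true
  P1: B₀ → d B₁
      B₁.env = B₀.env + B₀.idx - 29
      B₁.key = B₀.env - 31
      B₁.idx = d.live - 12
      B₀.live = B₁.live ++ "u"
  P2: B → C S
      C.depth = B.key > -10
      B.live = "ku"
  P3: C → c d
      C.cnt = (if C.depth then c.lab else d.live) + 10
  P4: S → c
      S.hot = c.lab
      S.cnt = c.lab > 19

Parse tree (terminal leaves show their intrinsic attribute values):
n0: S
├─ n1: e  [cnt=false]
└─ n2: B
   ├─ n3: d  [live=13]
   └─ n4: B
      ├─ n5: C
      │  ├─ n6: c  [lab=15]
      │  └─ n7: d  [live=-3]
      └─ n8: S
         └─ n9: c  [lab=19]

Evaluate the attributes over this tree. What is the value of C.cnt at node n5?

25

1. n1.cnt = false  [terminal]
2. n2.env = 22  [22]
3. n2.key = 7  [7]
4. n2.idx = 17  [17]
5. n3.live = 13  [terminal]
6. n4.env = 10  [B₀.env + B₀.idx - 29]
7. n4.key = -9  [B₀.env - 31]
8. n4.idx = 1  [d.live - 12]
9. n5.depth = true  [B.key > -10]
10. n6.lab = 15  [terminal]
11. n7.live = -3  [terminal]
12. n5.cnt = 25  [(if C.depth then c.lab else d.live) + 10]
13. n9.lab = 19  [terminal]
14. n8.hot = 19  [c.lab]
15. n8.cnt = false  [c.lab > 19]
16. n4.live = "ku"  ["ku"]
17. n2.live = "kuu"  [B₁.live ++ "u"]
18. n0.hot = -1  [-1]
19. n0.cnt = false  [e.cnt == true]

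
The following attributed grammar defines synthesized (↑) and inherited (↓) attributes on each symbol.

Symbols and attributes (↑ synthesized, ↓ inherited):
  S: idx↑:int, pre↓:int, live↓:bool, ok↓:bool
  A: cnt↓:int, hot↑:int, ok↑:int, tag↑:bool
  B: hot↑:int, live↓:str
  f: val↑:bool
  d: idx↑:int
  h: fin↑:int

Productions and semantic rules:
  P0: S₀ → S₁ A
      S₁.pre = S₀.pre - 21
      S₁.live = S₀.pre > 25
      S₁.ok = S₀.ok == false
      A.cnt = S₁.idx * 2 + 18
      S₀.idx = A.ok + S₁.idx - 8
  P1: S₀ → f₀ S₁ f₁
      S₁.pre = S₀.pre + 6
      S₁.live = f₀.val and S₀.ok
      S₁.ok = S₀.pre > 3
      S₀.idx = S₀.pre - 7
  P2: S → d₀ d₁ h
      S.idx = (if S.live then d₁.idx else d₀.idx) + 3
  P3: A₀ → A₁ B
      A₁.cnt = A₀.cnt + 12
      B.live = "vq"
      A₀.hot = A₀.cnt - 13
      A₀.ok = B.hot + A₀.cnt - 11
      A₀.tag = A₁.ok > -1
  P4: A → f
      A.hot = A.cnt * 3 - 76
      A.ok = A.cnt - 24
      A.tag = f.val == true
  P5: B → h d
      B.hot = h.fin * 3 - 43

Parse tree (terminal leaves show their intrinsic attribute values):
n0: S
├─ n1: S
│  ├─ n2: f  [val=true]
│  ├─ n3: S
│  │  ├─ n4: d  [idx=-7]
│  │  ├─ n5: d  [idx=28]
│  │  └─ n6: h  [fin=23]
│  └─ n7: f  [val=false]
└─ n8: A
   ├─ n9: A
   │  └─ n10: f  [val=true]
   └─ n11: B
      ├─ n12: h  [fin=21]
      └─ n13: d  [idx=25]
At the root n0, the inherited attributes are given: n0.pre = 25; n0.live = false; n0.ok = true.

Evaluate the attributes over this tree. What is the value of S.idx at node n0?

1. n0.pre = 25  [given at root]
2. n0.live = false  [given at root]
3. n0.ok = true  [given at root]
4. n1.pre = 4  [S₀.pre - 21]
5. n1.live = false  [S₀.pre > 25]
6. n1.ok = false  [S₀.ok == false]
7. n2.val = true  [terminal]
8. n3.pre = 10  [S₀.pre + 6]
9. n3.live = false  [f₀.val and S₀.ok]
10. n3.ok = true  [S₀.pre > 3]
11. n4.idx = -7  [terminal]
12. n5.idx = 28  [terminal]
13. n6.fin = 23  [terminal]
14. n3.idx = -4  [(if S.live then d₁.idx else d₀.idx) + 3]
15. n7.val = false  [terminal]
16. n1.idx = -3  [S₀.pre - 7]
17. n8.cnt = 12  [S₁.idx * 2 + 18]
18. n9.cnt = 24  [A₀.cnt + 12]
19. n10.val = true  [terminal]
20. n9.hot = -4  [A.cnt * 3 - 76]
21. n9.ok = 0  [A.cnt - 24]
22. n9.tag = true  [f.val == true]
23. n11.live = "vq"  ["vq"]
24. n12.fin = 21  [terminal]
25. n13.idx = 25  [terminal]
26. n11.hot = 20  [h.fin * 3 - 43]
27. n8.hot = -1  [A₀.cnt - 13]
28. n8.ok = 21  [B.hot + A₀.cnt - 11]
29. n8.tag = true  [A₁.ok > -1]
30. n0.idx = 10  [A.ok + S₁.idx - 8]

10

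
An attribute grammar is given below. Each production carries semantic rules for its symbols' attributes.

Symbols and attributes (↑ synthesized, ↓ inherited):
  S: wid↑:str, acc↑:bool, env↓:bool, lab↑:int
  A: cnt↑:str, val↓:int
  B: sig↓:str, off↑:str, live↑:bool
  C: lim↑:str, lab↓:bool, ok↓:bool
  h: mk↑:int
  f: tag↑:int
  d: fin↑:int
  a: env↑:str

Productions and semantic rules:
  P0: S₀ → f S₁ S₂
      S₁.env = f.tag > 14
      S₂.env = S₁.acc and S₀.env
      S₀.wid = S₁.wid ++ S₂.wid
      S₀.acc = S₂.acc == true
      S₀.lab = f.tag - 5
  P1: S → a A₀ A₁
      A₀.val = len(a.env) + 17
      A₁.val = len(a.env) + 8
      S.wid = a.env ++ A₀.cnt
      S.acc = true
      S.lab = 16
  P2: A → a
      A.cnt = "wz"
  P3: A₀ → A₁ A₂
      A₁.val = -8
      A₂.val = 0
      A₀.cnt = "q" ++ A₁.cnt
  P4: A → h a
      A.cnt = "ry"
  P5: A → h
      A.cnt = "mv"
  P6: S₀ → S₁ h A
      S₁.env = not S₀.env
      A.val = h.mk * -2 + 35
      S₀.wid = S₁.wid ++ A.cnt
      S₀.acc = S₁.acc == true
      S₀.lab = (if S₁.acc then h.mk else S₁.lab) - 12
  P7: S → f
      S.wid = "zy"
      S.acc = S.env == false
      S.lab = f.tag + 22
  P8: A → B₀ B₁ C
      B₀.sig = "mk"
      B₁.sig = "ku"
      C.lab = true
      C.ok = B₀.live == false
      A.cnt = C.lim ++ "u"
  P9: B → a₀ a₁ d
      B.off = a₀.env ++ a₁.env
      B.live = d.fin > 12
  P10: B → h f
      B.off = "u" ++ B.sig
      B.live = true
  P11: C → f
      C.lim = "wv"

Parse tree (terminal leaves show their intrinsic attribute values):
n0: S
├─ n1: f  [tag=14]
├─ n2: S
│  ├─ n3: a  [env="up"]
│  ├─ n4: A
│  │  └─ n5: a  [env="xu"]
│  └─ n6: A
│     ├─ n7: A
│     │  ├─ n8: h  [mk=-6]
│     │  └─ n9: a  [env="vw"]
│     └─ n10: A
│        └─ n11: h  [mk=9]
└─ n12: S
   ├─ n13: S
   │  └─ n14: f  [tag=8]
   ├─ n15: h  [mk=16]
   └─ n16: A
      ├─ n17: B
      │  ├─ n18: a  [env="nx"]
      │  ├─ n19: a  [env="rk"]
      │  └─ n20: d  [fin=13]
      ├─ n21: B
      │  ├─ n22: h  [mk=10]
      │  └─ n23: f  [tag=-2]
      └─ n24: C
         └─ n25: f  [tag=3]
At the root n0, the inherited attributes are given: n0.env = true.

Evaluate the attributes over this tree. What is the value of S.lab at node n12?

4

1. n0.env = true  [given at root]
2. n1.tag = 14  [terminal]
3. n2.env = false  [f.tag > 14]
4. n3.env = "up"  [terminal]
5. n4.val = 19  [len(a.env) + 17]
6. n5.env = "xu"  [terminal]
7. n4.cnt = "wz"  ["wz"]
8. n6.val = 10  [len(a.env) + 8]
9. n7.val = -8  [-8]
10. n8.mk = -6  [terminal]
11. n9.env = "vw"  [terminal]
12. n7.cnt = "ry"  ["ry"]
13. n10.val = 0  [0]
14. n11.mk = 9  [terminal]
15. n10.cnt = "mv"  ["mv"]
16. n6.cnt = "qry"  ["q" ++ A₁.cnt]
17. n2.wid = "upwz"  [a.env ++ A₀.cnt]
18. n2.acc = true  [true]
19. n2.lab = 16  [16]
20. n12.env = true  [S₁.acc and S₀.env]
21. n13.env = false  [not S₀.env]
22. n14.tag = 8  [terminal]
23. n13.wid = "zy"  ["zy"]
24. n13.acc = true  [S.env == false]
25. n13.lab = 30  [f.tag + 22]
26. n15.mk = 16  [terminal]
27. n16.val = 3  [h.mk * -2 + 35]
28. n17.sig = "mk"  ["mk"]
29. n18.env = "nx"  [terminal]
30. n19.env = "rk"  [terminal]
31. n20.fin = 13  [terminal]
32. n17.off = "nxrk"  [a₀.env ++ a₁.env]
33. n17.live = true  [d.fin > 12]
34. n21.sig = "ku"  ["ku"]
35. n22.mk = 10  [terminal]
36. n23.tag = -2  [terminal]
37. n21.off = "uku"  ["u" ++ B.sig]
38. n21.live = true  [true]
39. n24.lab = true  [true]
40. n24.ok = false  [B₀.live == false]
41. n25.tag = 3  [terminal]
42. n24.lim = "wv"  ["wv"]
43. n16.cnt = "wvu"  [C.lim ++ "u"]
44. n12.wid = "zywvu"  [S₁.wid ++ A.cnt]
45. n12.acc = true  [S₁.acc == true]
46. n12.lab = 4  [(if S₁.acc then h.mk else S₁.lab) - 12]
47. n0.wid = "upwzzywvu"  [S₁.wid ++ S₂.wid]
48. n0.acc = true  [S₂.acc == true]
49. n0.lab = 9  [f.tag - 5]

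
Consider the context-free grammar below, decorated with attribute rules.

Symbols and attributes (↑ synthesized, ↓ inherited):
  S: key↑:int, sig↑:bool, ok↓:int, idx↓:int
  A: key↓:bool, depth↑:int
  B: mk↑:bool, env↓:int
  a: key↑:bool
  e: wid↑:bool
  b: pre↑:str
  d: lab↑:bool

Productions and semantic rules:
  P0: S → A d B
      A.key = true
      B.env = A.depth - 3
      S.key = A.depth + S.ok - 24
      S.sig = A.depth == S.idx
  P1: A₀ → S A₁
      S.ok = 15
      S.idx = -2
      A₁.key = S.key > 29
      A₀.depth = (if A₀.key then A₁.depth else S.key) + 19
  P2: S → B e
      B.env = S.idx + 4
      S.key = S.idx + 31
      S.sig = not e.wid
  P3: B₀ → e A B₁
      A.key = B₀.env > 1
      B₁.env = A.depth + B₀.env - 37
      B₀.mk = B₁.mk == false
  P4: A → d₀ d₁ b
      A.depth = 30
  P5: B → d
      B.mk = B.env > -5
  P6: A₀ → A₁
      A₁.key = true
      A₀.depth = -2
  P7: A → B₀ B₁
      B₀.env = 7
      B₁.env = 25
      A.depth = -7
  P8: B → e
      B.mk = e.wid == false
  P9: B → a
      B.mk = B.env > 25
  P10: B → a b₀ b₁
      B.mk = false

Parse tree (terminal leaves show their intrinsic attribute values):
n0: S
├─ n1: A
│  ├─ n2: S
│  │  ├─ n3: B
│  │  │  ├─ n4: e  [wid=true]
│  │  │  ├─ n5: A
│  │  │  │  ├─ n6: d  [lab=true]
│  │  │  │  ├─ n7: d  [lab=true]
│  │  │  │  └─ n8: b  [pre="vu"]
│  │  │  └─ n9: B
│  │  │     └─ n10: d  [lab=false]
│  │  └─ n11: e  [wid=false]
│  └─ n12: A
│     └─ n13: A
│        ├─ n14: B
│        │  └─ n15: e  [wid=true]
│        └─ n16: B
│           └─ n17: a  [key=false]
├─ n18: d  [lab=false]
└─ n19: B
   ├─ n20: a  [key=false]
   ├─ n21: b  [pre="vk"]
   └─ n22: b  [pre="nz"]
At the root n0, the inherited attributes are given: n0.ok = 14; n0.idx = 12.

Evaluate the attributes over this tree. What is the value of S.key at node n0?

7

1. n0.ok = 14  [given at root]
2. n0.idx = 12  [given at root]
3. n1.key = true  [true]
4. n2.ok = 15  [15]
5. n2.idx = -2  [-2]
6. n3.env = 2  [S.idx + 4]
7. n4.wid = true  [terminal]
8. n5.key = true  [B₀.env > 1]
9. n6.lab = true  [terminal]
10. n7.lab = true  [terminal]
11. n8.pre = "vu"  [terminal]
12. n5.depth = 30  [30]
13. n9.env = -5  [A.depth + B₀.env - 37]
14. n10.lab = false  [terminal]
15. n9.mk = false  [B.env > -5]
16. n3.mk = true  [B₁.mk == false]
17. n11.wid = false  [terminal]
18. n2.key = 29  [S.idx + 31]
19. n2.sig = true  [not e.wid]
20. n12.key = false  [S.key > 29]
21. n13.key = true  [true]
22. n14.env = 7  [7]
23. n15.wid = true  [terminal]
24. n14.mk = false  [e.wid == false]
25. n16.env = 25  [25]
26. n17.key = false  [terminal]
27. n16.mk = false  [B.env > 25]
28. n13.depth = -7  [-7]
29. n12.depth = -2  [-2]
30. n1.depth = 17  [(if A₀.key then A₁.depth else S.key) + 19]
31. n18.lab = false  [terminal]
32. n19.env = 14  [A.depth - 3]
33. n20.key = false  [terminal]
34. n21.pre = "vk"  [terminal]
35. n22.pre = "nz"  [terminal]
36. n19.mk = false  [false]
37. n0.key = 7  [A.depth + S.ok - 24]
38. n0.sig = false  [A.depth == S.idx]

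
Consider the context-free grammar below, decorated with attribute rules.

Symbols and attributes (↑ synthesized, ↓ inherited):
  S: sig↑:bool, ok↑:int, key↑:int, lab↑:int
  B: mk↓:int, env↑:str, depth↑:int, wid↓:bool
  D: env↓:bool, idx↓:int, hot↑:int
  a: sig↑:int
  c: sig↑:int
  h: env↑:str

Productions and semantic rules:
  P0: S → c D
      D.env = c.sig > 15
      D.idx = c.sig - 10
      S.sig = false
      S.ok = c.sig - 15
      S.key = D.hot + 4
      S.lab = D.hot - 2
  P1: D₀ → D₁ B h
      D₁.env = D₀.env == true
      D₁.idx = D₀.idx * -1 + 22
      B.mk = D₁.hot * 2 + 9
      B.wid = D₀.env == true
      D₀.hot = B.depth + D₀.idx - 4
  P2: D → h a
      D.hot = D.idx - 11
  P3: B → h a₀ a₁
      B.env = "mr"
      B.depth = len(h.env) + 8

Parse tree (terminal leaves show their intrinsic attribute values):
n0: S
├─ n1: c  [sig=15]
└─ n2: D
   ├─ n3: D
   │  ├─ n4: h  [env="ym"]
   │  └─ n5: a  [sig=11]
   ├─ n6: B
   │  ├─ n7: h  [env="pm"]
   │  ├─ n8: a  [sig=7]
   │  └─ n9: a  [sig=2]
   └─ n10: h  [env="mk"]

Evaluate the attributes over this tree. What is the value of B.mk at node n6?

1. n1.sig = 15  [terminal]
2. n2.env = false  [c.sig > 15]
3. n2.idx = 5  [c.sig - 10]
4. n3.env = false  [D₀.env == true]
5. n3.idx = 17  [D₀.idx * -1 + 22]
6. n4.env = "ym"  [terminal]
7. n5.sig = 11  [terminal]
8. n3.hot = 6  [D.idx - 11]
9. n6.mk = 21  [D₁.hot * 2 + 9]
10. n6.wid = false  [D₀.env == true]
11. n7.env = "pm"  [terminal]
12. n8.sig = 7  [terminal]
13. n9.sig = 2  [terminal]
14. n6.env = "mr"  ["mr"]
15. n6.depth = 10  [len(h.env) + 8]
16. n10.env = "mk"  [terminal]
17. n2.hot = 11  [B.depth + D₀.idx - 4]
18. n0.sig = false  [false]
19. n0.ok = 0  [c.sig - 15]
20. n0.key = 15  [D.hot + 4]
21. n0.lab = 9  [D.hot - 2]

21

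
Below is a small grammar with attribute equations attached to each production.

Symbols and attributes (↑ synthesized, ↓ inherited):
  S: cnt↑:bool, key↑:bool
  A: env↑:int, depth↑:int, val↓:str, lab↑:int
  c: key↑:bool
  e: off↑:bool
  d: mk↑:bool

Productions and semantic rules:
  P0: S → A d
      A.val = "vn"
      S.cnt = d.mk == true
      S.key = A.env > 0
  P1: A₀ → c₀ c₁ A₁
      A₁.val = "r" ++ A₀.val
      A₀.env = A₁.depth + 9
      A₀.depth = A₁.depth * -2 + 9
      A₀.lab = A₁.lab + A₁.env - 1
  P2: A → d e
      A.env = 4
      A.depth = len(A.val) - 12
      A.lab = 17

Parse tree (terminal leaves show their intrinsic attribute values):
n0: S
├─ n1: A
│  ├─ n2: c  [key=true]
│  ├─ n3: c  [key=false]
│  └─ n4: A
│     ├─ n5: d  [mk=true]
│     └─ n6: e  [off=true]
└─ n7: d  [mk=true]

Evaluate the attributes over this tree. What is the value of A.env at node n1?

1. n1.val = "vn"  ["vn"]
2. n2.key = true  [terminal]
3. n3.key = false  [terminal]
4. n4.val = "rvn"  ["r" ++ A₀.val]
5. n5.mk = true  [terminal]
6. n6.off = true  [terminal]
7. n4.env = 4  [4]
8. n4.depth = -9  [len(A.val) - 12]
9. n4.lab = 17  [17]
10. n1.env = 0  [A₁.depth + 9]
11. n1.depth = 27  [A₁.depth * -2 + 9]
12. n1.lab = 20  [A₁.lab + A₁.env - 1]
13. n7.mk = true  [terminal]
14. n0.cnt = true  [d.mk == true]
15. n0.key = false  [A.env > 0]

0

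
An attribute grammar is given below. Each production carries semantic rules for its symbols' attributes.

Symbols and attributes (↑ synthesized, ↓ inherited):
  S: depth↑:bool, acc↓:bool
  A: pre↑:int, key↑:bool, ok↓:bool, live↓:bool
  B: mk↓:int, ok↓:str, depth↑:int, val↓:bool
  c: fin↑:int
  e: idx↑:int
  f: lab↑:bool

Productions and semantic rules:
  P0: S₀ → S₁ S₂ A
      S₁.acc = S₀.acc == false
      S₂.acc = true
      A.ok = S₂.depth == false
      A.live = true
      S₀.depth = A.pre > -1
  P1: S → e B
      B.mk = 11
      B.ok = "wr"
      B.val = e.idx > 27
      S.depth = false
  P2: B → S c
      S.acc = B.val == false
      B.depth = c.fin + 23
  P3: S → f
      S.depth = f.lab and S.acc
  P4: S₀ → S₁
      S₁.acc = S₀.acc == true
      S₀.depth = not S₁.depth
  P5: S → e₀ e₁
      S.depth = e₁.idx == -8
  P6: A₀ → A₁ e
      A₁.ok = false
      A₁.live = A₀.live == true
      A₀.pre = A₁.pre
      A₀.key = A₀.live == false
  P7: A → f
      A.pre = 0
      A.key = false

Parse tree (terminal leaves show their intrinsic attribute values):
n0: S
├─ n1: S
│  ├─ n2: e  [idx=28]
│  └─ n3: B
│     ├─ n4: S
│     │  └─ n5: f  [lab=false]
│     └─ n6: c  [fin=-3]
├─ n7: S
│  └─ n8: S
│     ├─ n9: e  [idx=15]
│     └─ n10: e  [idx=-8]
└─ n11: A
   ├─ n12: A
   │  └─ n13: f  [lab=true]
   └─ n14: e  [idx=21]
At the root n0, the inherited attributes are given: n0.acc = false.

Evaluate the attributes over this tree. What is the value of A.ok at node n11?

1. n0.acc = false  [given at root]
2. n1.acc = true  [S₀.acc == false]
3. n2.idx = 28  [terminal]
4. n3.mk = 11  [11]
5. n3.ok = "wr"  ["wr"]
6. n3.val = true  [e.idx > 27]
7. n4.acc = false  [B.val == false]
8. n5.lab = false  [terminal]
9. n4.depth = false  [f.lab and S.acc]
10. n6.fin = -3  [terminal]
11. n3.depth = 20  [c.fin + 23]
12. n1.depth = false  [false]
13. n7.acc = true  [true]
14. n8.acc = true  [S₀.acc == true]
15. n9.idx = 15  [terminal]
16. n10.idx = -8  [terminal]
17. n8.depth = true  [e₁.idx == -8]
18. n7.depth = false  [not S₁.depth]
19. n11.ok = true  [S₂.depth == false]
20. n11.live = true  [true]
21. n12.ok = false  [false]
22. n12.live = true  [A₀.live == true]
23. n13.lab = true  [terminal]
24. n12.pre = 0  [0]
25. n12.key = false  [false]
26. n14.idx = 21  [terminal]
27. n11.pre = 0  [A₁.pre]
28. n11.key = false  [A₀.live == false]
29. n0.depth = true  [A.pre > -1]

true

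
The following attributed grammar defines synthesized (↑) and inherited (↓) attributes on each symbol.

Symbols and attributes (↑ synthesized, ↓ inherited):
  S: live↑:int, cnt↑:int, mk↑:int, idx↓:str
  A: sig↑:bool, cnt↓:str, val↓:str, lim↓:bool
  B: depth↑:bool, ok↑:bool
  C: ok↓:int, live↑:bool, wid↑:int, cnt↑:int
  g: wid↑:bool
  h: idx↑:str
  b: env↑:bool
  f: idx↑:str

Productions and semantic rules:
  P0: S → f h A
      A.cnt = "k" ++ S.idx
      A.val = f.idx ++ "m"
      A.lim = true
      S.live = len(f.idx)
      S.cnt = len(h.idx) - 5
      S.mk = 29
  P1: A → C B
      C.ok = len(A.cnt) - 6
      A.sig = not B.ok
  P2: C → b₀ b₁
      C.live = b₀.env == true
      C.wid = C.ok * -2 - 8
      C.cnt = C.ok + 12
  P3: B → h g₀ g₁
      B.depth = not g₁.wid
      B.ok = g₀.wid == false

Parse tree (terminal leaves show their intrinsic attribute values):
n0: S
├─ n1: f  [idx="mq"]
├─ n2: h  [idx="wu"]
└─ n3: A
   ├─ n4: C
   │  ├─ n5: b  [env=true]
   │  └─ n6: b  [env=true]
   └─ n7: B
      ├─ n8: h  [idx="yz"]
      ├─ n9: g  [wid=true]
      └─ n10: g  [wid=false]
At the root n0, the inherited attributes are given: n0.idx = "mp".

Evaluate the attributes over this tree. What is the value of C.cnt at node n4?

9

1. n0.idx = "mp"  [given at root]
2. n1.idx = "mq"  [terminal]
3. n2.idx = "wu"  [terminal]
4. n3.cnt = "kmp"  ["k" ++ S.idx]
5. n3.val = "mqm"  [f.idx ++ "m"]
6. n3.lim = true  [true]
7. n4.ok = -3  [len(A.cnt) - 6]
8. n5.env = true  [terminal]
9. n6.env = true  [terminal]
10. n4.live = true  [b₀.env == true]
11. n4.wid = -2  [C.ok * -2 - 8]
12. n4.cnt = 9  [C.ok + 12]
13. n8.idx = "yz"  [terminal]
14. n9.wid = true  [terminal]
15. n10.wid = false  [terminal]
16. n7.depth = true  [not g₁.wid]
17. n7.ok = false  [g₀.wid == false]
18. n3.sig = true  [not B.ok]
19. n0.live = 2  [len(f.idx)]
20. n0.cnt = -3  [len(h.idx) - 5]
21. n0.mk = 29  [29]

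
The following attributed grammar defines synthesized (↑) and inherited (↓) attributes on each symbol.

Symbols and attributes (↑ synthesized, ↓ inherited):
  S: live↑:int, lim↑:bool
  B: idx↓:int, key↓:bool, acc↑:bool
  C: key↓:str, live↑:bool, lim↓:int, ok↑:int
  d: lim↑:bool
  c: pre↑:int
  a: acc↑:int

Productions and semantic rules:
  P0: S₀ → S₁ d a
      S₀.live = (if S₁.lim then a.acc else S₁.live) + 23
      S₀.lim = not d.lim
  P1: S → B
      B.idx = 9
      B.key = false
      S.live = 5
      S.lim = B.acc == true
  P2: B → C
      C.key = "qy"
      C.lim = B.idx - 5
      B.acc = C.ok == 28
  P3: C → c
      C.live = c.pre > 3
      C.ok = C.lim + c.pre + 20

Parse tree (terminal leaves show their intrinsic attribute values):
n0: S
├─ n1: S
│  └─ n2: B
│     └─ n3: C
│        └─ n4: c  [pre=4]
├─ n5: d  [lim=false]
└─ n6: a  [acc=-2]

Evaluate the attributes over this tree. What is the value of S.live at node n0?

21

1. n2.idx = 9  [9]
2. n2.key = false  [false]
3. n3.key = "qy"  ["qy"]
4. n3.lim = 4  [B.idx - 5]
5. n4.pre = 4  [terminal]
6. n3.live = true  [c.pre > 3]
7. n3.ok = 28  [C.lim + c.pre + 20]
8. n2.acc = true  [C.ok == 28]
9. n1.live = 5  [5]
10. n1.lim = true  [B.acc == true]
11. n5.lim = false  [terminal]
12. n6.acc = -2  [terminal]
13. n0.live = 21  [(if S₁.lim then a.acc else S₁.live) + 23]
14. n0.lim = true  [not d.lim]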